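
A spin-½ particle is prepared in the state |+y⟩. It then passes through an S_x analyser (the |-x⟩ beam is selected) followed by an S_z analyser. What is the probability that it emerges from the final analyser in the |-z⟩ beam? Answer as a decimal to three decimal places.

0.250

First analyser (S_x): from |+y⟩, P(|-x⟩) = 1/2.
After stage 1 the state is |-x⟩; P(|-z⟩) = |⟨-z|-x⟩|² = 1/2.
Joint probability = 1/2 × 1/2 = 0.250.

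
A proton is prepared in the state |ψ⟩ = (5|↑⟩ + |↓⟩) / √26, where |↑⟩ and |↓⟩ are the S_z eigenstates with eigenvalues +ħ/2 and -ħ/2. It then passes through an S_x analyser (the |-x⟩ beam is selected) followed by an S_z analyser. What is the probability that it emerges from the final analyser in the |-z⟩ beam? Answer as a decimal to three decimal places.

0.154

First analyser (S_x): P(|-x⟩) = |⟨-x|ψ⟩|² = 16/52.
After stage 1 the state is |-x⟩; P(|-z⟩) = |⟨-z|-x⟩|² = 1/2.
Joint probability = 16/52 × 1/2 = 0.154.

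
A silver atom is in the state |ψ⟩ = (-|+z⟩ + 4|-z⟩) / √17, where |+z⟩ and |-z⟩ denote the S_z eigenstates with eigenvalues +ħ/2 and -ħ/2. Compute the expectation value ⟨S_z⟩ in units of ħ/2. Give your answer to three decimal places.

⟨σ_z⟩ = |a|² - |b|² divided by |a|²+|b|², with a, b the |+z⟩, |-z⟩ amplitudes.
= (1 - 16)/17 = -15/17.
⟨S_z⟩ = (ħ/2)·⟨σ_z⟩.

-0.882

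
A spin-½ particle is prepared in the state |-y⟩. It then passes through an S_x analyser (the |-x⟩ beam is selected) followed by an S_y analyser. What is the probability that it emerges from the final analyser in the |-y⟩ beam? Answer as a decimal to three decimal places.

First analyser (S_x): from |-y⟩, P(|-x⟩) = 1/2.
After stage 1 the state is |-x⟩; P(|-y⟩) = |⟨-y|-x⟩|² = 1/2.
Joint probability = 1/2 × 1/2 = 0.250.

0.250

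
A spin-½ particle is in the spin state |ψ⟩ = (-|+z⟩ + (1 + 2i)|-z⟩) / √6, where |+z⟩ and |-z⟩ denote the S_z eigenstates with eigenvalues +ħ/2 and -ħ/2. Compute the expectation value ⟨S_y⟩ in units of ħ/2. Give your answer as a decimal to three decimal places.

-0.667

⟨σ_y⟩ = 2 Im(a* b)/(|a|²+|b|²) with a = -1, b = (1 + 2i).
a* b = (-1 - 2i), so ⟨σ_y⟩ = -4/6.
⟨S_y⟩ = (ħ/2)·⟨σ_y⟩.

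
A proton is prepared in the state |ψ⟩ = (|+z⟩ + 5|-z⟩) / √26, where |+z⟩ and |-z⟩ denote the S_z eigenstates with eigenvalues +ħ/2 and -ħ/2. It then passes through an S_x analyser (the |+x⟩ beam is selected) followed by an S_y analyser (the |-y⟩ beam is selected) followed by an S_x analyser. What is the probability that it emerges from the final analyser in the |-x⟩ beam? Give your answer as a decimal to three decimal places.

0.173

First analyser (S_x): P(|+x⟩) = |⟨+x|ψ⟩|² = 36/52.
After stage 1 the state is |+x⟩; P(|-y⟩) = |⟨-y|+x⟩|² = 1/2.
After stage 2 the state is |-y⟩; P(|-x⟩) = |⟨-x|-y⟩|² = 1/2.
Joint probability = 36/52 × 1/2 × 1/2 = 0.173.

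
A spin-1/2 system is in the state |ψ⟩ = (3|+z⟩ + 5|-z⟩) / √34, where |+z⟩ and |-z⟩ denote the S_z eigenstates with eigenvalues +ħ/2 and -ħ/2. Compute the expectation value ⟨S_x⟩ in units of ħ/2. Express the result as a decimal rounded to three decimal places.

0.882

⟨σ_x⟩ = 2 Re(a* b)/(|a|²+|b|²) with a = 3, b = 5.
a* b = 15, so ⟨σ_x⟩ = 30/34.
⟨S_x⟩ = (ħ/2)·⟨σ_x⟩.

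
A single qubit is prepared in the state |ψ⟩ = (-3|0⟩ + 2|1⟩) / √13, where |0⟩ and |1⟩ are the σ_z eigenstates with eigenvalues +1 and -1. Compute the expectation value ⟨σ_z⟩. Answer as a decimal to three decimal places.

⟨σ_z⟩ = |a|² - |b|² divided by |a|²+|b|², with a, b the |0⟩, |1⟩ amplitudes.
= (9 - 4)/13 = 5/13.

0.385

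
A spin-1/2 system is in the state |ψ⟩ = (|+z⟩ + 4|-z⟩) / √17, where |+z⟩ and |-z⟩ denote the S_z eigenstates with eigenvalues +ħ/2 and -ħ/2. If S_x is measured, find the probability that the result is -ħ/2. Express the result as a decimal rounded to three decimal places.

0.265

|-x⟩ = (|+z⟩ - |-z⟩)/√2, so ⟨-x|ψ⟩ = (-3) / (√2·√17).
P = |-3|² / 34 = 9/34.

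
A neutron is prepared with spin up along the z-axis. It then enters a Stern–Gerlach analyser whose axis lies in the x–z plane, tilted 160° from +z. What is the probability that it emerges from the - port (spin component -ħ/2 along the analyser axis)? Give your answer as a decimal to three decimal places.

0.970

For spin-½, the probability of finding spin-up along an axis at angle θ to the initial spin direction is cos²(θ/2); spin-down is sin²(θ/2).
θ = 160°, so P = sin²(80°) ≈ 0.970.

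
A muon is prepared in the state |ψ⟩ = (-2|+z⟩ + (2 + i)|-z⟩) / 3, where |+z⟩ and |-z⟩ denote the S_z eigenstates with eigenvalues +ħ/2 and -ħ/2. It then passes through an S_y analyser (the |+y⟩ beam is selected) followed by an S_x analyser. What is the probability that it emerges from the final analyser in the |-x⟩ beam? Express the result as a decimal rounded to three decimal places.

First analyser (S_y): P(|+y⟩) = |⟨+y|ψ⟩|² = 5/18.
After stage 1 the state is |+y⟩; P(|-x⟩) = |⟨-x|+y⟩|² = 1/2.
Joint probability = 5/18 × 1/2 = 0.139.

0.139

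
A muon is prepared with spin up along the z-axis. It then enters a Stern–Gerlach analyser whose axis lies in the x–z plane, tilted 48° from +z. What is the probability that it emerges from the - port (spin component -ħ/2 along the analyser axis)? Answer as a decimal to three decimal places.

For spin-½, the probability of finding spin-up along an axis at angle θ to the initial spin direction is cos²(θ/2); spin-down is sin²(θ/2).
θ = 48°, so P = sin²(24°) ≈ 0.165.

0.165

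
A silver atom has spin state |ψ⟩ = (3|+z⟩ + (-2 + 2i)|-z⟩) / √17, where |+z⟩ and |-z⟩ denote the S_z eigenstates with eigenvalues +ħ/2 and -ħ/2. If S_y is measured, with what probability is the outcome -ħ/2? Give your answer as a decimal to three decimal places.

0.147

|-y⟩ = (|+z⟩ - i|-z⟩)/√2, so ⟨-y|ψ⟩ = (1 - 2i) / (√2·√17).
P = |1 - 2i|² / 34 = 5/34.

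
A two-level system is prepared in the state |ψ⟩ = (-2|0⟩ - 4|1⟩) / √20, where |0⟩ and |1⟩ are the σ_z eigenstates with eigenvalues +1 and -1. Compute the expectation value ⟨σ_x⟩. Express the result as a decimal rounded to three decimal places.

0.800

⟨σ_x⟩ = 2 Re(a* b)/(|a|²+|b|²) with a = -2, b = -4.
a* b = 8, so ⟨σ_x⟩ = 16/20.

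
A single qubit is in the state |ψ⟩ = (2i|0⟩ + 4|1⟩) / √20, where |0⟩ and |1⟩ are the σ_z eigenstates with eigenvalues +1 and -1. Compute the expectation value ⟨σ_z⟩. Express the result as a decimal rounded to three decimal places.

⟨σ_z⟩ = |a|² - |b|² divided by |a|²+|b|², with a, b the |0⟩, |1⟩ amplitudes.
= (4 - 16)/20 = -12/20.

-0.600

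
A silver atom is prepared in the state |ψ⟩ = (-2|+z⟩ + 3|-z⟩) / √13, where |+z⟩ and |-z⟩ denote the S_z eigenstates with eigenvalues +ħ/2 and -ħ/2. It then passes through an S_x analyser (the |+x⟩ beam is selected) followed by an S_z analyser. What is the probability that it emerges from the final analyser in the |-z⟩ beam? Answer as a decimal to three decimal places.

0.019

First analyser (S_x): P(|+x⟩) = |⟨+x|ψ⟩|² = 1/26.
After stage 1 the state is |+x⟩; P(|-z⟩) = |⟨-z|+x⟩|² = 1/2.
Joint probability = 1/26 × 1/2 = 0.019.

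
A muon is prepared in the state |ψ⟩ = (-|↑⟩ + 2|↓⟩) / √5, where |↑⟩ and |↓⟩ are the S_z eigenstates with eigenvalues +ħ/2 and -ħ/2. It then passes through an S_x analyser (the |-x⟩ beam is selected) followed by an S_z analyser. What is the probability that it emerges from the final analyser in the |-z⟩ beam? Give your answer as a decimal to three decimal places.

0.450

First analyser (S_x): P(|-x⟩) = |⟨-x|ψ⟩|² = 9/10.
After stage 1 the state is |-x⟩; P(|-z⟩) = |⟨-z|-x⟩|² = 1/2.
Joint probability = 9/10 × 1/2 = 0.450.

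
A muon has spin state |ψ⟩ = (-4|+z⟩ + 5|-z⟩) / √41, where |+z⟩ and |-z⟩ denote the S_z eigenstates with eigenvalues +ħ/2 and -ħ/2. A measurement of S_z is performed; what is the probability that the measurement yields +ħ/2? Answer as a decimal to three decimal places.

0.390

The +ħ/2 outcome corresponds to |+z⟩. Its amplitude in |ψ⟩ is -4/√41.
P = |-4|² / 41 = 16/41.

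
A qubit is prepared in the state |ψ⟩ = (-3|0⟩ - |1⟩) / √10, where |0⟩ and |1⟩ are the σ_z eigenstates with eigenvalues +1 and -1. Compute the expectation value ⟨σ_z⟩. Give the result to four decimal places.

0.8000

⟨σ_z⟩ = |a|² - |b|² divided by |a|²+|b|², with a, b the |0⟩, |1⟩ amplitudes.
= (9 - 1)/10 = 8/10.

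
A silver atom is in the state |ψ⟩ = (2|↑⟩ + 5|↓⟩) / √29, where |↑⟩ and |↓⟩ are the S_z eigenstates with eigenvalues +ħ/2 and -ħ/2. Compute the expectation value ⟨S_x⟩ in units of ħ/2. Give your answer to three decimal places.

0.690

⟨σ_x⟩ = 2 Re(a* b)/(|a|²+|b|²) with a = 2, b = 5.
a* b = 10, so ⟨σ_x⟩ = 20/29.
⟨S_x⟩ = (ħ/2)·⟨σ_x⟩.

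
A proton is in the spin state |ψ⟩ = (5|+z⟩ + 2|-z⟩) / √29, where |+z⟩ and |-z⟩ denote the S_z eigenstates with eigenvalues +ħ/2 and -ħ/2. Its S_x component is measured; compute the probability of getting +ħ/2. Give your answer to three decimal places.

|+x⟩ = (|+z⟩ + |-z⟩)/√2, so ⟨+x|ψ⟩ = (7) / (√2·√29).
P = |7|² / 58 = 49/58.

0.845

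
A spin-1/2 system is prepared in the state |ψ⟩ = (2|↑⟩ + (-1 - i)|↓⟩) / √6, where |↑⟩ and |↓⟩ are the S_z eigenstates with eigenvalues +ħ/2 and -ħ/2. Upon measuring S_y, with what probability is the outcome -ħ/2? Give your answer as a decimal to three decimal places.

|-y⟩ = (|↑⟩ - i|↓⟩)/√2, so ⟨-y|ψ⟩ = (3 - i) / (√2·√6).
P = |3 - i|² / 12 = 10/12.

0.833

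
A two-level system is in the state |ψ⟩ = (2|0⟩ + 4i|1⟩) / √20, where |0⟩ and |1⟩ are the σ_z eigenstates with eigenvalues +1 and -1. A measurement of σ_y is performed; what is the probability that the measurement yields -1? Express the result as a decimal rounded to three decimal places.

|-y⟩ = (|0⟩ - i|1⟩)/√2, so ⟨-y|ψ⟩ = (-2) / (√2·√20).
P = |-2|² / 40 = 4/40.

0.100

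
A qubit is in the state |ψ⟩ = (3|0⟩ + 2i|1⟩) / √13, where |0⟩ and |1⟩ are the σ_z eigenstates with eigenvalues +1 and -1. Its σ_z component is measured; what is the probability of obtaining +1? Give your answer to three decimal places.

The +1 outcome corresponds to |0⟩. Its amplitude in |ψ⟩ is 3/√13.
P = |3|² / 13 = 9/13.

0.692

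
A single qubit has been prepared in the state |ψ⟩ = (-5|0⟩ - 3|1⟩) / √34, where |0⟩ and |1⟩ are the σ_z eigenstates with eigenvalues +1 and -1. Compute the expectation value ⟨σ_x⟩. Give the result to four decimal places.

⟨σ_x⟩ = 2 Re(a* b)/(|a|²+|b|²) with a = -5, b = -3.
a* b = 15, so ⟨σ_x⟩ = 30/34.

0.8824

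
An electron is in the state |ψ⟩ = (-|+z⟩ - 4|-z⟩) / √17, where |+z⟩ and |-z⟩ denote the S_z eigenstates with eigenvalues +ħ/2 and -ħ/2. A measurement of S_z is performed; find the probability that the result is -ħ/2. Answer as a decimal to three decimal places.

0.941

The -ħ/2 outcome corresponds to |-z⟩. Its amplitude in |ψ⟩ is -4/√17.
P = |-4|² / 17 = 16/17.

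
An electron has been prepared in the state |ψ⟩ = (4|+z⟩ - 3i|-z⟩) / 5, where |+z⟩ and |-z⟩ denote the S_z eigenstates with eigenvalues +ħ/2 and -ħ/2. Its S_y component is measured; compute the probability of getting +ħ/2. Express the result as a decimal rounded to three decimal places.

|+y⟩ = (|+z⟩ + i|-z⟩)/√2, so ⟨+y|ψ⟩ = (1) / (√2·5).
P = |1|² / 50 = 1/50.

0.020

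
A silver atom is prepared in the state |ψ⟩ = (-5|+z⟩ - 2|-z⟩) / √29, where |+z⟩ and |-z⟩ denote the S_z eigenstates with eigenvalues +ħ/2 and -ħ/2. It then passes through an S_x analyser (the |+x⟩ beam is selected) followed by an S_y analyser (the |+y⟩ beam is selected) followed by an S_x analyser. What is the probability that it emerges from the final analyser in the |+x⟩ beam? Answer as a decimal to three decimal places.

First analyser (S_x): P(|+x⟩) = |⟨+x|ψ⟩|² = 49/58.
After stage 1 the state is |+x⟩; P(|+y⟩) = |⟨+y|+x⟩|² = 1/2.
After stage 2 the state is |+y⟩; P(|+x⟩) = |⟨+x|+y⟩|² = 1/2.
Joint probability = 49/58 × 1/2 × 1/2 = 0.211.

0.211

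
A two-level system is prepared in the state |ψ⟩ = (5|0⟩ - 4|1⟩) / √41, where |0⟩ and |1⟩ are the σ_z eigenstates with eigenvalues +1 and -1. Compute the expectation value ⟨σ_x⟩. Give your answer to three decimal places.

⟨σ_x⟩ = 2 Re(a* b)/(|a|²+|b|²) with a = 5, b = -4.
a* b = -20, so ⟨σ_x⟩ = -40/41.

-0.976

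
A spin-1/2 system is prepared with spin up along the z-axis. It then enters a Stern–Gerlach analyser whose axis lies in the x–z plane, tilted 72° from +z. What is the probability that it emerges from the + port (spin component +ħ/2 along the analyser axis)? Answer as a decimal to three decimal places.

0.655

For spin-½, the probability of finding spin-up along an axis at angle θ to the initial spin direction is cos²(θ/2); spin-down is sin²(θ/2).
θ = 72°, so P = cos²(36°) ≈ 0.655.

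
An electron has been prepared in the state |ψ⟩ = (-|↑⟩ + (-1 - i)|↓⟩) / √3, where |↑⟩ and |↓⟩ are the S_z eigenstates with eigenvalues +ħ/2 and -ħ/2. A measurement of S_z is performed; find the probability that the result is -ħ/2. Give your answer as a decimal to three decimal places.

0.667

The -ħ/2 outcome corresponds to |↓⟩. Its amplitude in |ψ⟩ is (-1 - i)/√3.
P = |-1 - i|² / 3 = 2/3.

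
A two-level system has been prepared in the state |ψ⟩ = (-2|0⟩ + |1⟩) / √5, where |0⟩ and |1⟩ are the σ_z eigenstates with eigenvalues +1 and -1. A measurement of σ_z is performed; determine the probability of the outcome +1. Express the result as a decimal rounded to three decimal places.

The +1 outcome corresponds to |0⟩. Its amplitude in |ψ⟩ is -2/√5.
P = |-2|² / 5 = 4/5.

0.800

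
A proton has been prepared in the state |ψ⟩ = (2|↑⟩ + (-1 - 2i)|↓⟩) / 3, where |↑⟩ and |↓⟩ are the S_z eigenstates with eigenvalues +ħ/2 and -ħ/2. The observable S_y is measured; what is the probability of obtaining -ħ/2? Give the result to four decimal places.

|-y⟩ = (|↑⟩ - i|↓⟩)/√2, so ⟨-y|ψ⟩ = (4 - i) / (√2·3).
P = |4 - i|² / 18 = 17/18.

0.9444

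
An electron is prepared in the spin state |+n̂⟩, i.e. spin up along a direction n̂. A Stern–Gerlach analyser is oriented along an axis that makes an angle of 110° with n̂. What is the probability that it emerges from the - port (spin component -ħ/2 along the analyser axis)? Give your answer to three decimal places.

For spin-½, the probability of finding spin-up along an axis at angle θ to the initial spin direction is cos²(θ/2); spin-down is sin²(θ/2).
θ = 110°, so P = sin²(55°) ≈ 0.671.

0.671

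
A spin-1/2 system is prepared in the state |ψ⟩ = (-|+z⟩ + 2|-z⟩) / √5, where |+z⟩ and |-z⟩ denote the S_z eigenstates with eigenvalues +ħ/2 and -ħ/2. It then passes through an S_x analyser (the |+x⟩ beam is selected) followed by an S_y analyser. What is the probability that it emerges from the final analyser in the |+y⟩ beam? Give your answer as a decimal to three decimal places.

0.050

First analyser (S_x): P(|+x⟩) = |⟨+x|ψ⟩|² = 1/10.
After stage 1 the state is |+x⟩; P(|+y⟩) = |⟨+y|+x⟩|² = 1/2.
Joint probability = 1/10 × 1/2 = 0.050.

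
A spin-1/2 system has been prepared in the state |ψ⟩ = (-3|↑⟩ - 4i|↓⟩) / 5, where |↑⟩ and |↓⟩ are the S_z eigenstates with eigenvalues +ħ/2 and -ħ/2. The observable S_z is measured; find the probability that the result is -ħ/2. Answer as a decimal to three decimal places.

The -ħ/2 outcome corresponds to |↓⟩. Its amplitude in |ψ⟩ is -4i/5.
P = |-4i|² / 25 = 16/25.

0.640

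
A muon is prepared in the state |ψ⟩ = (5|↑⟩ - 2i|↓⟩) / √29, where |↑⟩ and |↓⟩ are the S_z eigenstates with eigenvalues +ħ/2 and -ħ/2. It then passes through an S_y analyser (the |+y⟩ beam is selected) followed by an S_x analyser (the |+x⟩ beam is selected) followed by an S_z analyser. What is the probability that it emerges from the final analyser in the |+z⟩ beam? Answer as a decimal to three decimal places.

First analyser (S_y): P(|+y⟩) = |⟨+y|ψ⟩|² = 9/58.
After stage 1 the state is |+y⟩; P(|+x⟩) = |⟨+x|+y⟩|² = 1/2.
After stage 2 the state is |+x⟩; P(|+z⟩) = |⟨+z|+x⟩|² = 1/2.
Joint probability = 9/58 × 1/2 × 1/2 = 0.039.

0.039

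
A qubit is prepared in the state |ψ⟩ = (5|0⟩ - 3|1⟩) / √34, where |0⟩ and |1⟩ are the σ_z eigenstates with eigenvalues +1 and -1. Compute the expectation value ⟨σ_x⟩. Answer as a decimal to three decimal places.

-0.882

⟨σ_x⟩ = 2 Re(a* b)/(|a|²+|b|²) with a = 5, b = -3.
a* b = -15, so ⟨σ_x⟩ = -30/34.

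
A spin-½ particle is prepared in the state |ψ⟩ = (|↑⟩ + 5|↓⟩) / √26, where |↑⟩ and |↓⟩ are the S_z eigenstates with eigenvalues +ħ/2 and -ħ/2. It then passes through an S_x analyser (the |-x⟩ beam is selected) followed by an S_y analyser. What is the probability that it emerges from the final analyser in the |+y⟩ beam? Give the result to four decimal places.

0.1538

First analyser (S_x): P(|-x⟩) = |⟨-x|ψ⟩|² = 16/52.
After stage 1 the state is |-x⟩; P(|+y⟩) = |⟨+y|-x⟩|² = 1/2.
Joint probability = 16/52 × 1/2 = 0.1538.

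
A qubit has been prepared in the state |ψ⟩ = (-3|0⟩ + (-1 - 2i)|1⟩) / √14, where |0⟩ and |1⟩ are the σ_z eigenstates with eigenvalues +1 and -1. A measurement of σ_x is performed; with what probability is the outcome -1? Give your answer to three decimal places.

|-x⟩ = (|0⟩ - |1⟩)/√2, so ⟨-x|ψ⟩ = (-2 + 2i) / (√2·√14).
P = |-2 + 2i|² / 28 = 8/28.

0.286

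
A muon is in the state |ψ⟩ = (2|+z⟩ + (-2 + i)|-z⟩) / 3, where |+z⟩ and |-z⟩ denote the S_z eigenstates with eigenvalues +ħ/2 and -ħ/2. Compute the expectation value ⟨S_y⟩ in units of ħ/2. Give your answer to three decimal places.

⟨σ_y⟩ = 2 Im(a* b)/(|a|²+|b|²) with a = 2, b = (-2 + i).
a* b = (-4 + 2i), so ⟨σ_y⟩ = 4/9.
⟨S_y⟩ = (ħ/2)·⟨σ_y⟩.

0.444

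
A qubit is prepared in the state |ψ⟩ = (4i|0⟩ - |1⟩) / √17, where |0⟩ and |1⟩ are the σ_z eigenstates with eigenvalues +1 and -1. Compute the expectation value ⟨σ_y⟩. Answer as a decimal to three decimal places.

0.471

⟨σ_y⟩ = 2 Im(a* b)/(|a|²+|b|²) with a = 4i, b = -1.
a* b = 4i, so ⟨σ_y⟩ = 8/17.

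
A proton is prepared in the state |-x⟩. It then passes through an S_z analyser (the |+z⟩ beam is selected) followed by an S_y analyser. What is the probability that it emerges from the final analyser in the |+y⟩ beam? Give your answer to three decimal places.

0.250

First analyser (S_z): from |-x⟩, P(|+z⟩) = 1/2.
After stage 1 the state is |+z⟩; P(|+y⟩) = |⟨+y|+z⟩|² = 1/2.
Joint probability = 1/2 × 1/2 = 0.250.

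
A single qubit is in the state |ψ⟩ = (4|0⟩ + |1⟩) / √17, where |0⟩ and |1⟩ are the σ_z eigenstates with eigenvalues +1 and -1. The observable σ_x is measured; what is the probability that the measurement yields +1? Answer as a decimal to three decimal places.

0.735

|+x⟩ = (|0⟩ + |1⟩)/√2, so ⟨+x|ψ⟩ = (5) / (√2·√17).
P = |5|² / 34 = 25/34.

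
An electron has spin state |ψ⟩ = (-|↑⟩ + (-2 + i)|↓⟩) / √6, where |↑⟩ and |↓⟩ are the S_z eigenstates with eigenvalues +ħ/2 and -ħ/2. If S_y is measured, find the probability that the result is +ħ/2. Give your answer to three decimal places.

|+y⟩ = (|↑⟩ + i|↓⟩)/√2, so ⟨+y|ψ⟩ = (2i) / (√2·√6).
P = |2i|² / 12 = 4/12.

0.333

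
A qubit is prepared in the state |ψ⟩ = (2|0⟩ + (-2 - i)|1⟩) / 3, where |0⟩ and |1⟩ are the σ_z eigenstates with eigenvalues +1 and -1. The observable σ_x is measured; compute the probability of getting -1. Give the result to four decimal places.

|-x⟩ = (|0⟩ - |1⟩)/√2, so ⟨-x|ψ⟩ = (4 + i) / (√2·3).
P = |4 + i|² / 18 = 17/18.

0.9444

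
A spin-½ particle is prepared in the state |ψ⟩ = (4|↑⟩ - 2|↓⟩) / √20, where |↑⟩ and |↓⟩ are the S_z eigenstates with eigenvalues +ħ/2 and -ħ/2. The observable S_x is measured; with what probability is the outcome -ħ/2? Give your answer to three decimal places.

|-x⟩ = (|↑⟩ - |↓⟩)/√2, so ⟨-x|ψ⟩ = (6) / (√2·√20).
P = |6|² / 40 = 36/40.

0.900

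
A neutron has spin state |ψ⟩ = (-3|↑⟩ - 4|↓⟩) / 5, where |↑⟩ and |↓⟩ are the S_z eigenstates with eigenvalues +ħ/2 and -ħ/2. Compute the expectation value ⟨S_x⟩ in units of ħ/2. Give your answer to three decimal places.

0.960

⟨σ_x⟩ = 2 Re(a* b)/(|a|²+|b|²) with a = -3, b = -4.
a* b = 12, so ⟨σ_x⟩ = 24/25.
⟨S_x⟩ = (ħ/2)·⟨σ_x⟩.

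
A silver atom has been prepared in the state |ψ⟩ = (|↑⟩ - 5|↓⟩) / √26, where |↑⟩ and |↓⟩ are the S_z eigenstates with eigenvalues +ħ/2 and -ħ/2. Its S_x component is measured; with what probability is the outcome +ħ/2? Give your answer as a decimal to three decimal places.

0.308

|+x⟩ = (|↑⟩ + |↓⟩)/√2, so ⟨+x|ψ⟩ = (-4) / (√2·√26).
P = |-4|² / 52 = 16/52.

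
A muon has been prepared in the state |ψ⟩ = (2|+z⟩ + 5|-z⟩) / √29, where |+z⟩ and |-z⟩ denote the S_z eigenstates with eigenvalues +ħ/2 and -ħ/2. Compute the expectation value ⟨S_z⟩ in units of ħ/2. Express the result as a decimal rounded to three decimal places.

⟨σ_z⟩ = |a|² - |b|² divided by |a|²+|b|², with a, b the |+z⟩, |-z⟩ amplitudes.
= (4 - 25)/29 = -21/29.
⟨S_z⟩ = (ħ/2)·⟨σ_z⟩.

-0.724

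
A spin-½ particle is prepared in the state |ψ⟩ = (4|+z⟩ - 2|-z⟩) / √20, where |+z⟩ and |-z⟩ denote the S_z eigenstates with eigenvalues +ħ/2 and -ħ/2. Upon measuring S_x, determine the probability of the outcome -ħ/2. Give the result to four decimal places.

0.9000

|-x⟩ = (|+z⟩ - |-z⟩)/√2, so ⟨-x|ψ⟩ = (6) / (√2·√20).
P = |6|² / 40 = 36/40.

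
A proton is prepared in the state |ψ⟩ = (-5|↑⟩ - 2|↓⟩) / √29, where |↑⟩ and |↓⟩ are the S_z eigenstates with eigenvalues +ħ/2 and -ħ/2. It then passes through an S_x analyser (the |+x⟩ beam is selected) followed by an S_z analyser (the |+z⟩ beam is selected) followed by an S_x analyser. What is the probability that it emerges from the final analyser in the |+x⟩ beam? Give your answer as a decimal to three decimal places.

First analyser (S_x): P(|+x⟩) = |⟨+x|ψ⟩|² = 49/58.
After stage 1 the state is |+x⟩; P(|+z⟩) = |⟨+z|+x⟩|² = 1/2.
After stage 2 the state is |+z⟩; P(|+x⟩) = |⟨+x|+z⟩|² = 1/2.
Joint probability = 49/58 × 1/2 × 1/2 = 0.211.

0.211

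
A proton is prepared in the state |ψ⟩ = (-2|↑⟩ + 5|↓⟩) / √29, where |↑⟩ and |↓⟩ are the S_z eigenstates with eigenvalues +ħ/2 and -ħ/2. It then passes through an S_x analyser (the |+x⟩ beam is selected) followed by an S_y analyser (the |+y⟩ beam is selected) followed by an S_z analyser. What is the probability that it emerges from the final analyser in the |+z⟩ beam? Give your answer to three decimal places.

First analyser (S_x): P(|+x⟩) = |⟨+x|ψ⟩|² = 9/58.
After stage 1 the state is |+x⟩; P(|+y⟩) = |⟨+y|+x⟩|² = 1/2.
After stage 2 the state is |+y⟩; P(|+z⟩) = |⟨+z|+y⟩|² = 1/2.
Joint probability = 9/58 × 1/2 × 1/2 = 0.039.

0.039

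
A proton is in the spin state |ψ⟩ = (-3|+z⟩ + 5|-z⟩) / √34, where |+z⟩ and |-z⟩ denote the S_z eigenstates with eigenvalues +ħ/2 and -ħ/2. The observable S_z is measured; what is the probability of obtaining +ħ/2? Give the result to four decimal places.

0.2647

The +ħ/2 outcome corresponds to |+z⟩. Its amplitude in |ψ⟩ is -3/√34.
P = |-3|² / 34 = 9/34.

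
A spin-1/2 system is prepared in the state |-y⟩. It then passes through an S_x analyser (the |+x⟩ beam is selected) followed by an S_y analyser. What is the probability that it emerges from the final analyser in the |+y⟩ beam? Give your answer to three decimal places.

First analyser (S_x): from |-y⟩, P(|+x⟩) = 1/2.
After stage 1 the state is |+x⟩; P(|+y⟩) = |⟨+y|+x⟩|² = 1/2.
Joint probability = 1/2 × 1/2 = 0.250.

0.250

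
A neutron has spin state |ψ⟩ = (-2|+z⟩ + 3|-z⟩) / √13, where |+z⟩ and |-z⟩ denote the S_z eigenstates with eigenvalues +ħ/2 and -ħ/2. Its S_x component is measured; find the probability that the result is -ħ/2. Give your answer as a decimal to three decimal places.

|-x⟩ = (|+z⟩ - |-z⟩)/√2, so ⟨-x|ψ⟩ = (-5) / (√2·√13).
P = |-5|² / 26 = 25/26.

0.962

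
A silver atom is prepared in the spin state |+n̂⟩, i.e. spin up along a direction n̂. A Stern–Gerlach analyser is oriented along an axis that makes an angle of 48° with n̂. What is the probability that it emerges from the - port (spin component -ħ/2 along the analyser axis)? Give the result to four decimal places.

0.1654

For spin-½, the probability of finding spin-up along an axis at angle θ to the initial spin direction is cos²(θ/2); spin-down is sin²(θ/2).
θ = 48°, so P = sin²(24°) ≈ 0.1654.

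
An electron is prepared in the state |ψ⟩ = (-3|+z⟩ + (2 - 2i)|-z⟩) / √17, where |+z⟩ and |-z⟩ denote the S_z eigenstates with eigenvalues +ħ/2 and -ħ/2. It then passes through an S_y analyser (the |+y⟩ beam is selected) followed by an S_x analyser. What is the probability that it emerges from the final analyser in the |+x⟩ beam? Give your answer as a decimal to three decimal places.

0.426

First analyser (S_y): P(|+y⟩) = |⟨+y|ψ⟩|² = 29/34.
After stage 1 the state is |+y⟩; P(|+x⟩) = |⟨+x|+y⟩|² = 1/2.
Joint probability = 29/34 × 1/2 = 0.426.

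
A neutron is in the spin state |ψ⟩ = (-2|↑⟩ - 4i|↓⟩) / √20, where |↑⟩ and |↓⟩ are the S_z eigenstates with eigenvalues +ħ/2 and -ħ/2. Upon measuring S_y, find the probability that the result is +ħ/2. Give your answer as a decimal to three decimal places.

|+y⟩ = (|↑⟩ + i|↓⟩)/√2, so ⟨+y|ψ⟩ = (-6) / (√2·√20).
P = |-6|² / 40 = 36/40.

0.900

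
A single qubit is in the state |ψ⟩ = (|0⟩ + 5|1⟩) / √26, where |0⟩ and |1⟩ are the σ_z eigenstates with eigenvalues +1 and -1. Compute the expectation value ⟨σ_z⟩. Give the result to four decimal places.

⟨σ_z⟩ = |a|² - |b|² divided by |a|²+|b|², with a, b the |0⟩, |1⟩ amplitudes.
= (1 - 25)/26 = -24/26.

-0.9231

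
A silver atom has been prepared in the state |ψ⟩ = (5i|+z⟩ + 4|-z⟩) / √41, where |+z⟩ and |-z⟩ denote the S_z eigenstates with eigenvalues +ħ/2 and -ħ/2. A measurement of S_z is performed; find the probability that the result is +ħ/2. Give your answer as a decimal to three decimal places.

0.610

The +ħ/2 outcome corresponds to |+z⟩. Its amplitude in |ψ⟩ is 5i/√41.
P = |5i|² / 41 = 25/41.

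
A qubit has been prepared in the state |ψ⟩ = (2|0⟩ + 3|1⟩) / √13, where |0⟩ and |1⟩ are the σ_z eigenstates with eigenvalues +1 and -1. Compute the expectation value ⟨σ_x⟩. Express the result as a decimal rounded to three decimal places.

⟨σ_x⟩ = 2 Re(a* b)/(|a|²+|b|²) with a = 2, b = 3.
a* b = 6, so ⟨σ_x⟩ = 12/13.

0.923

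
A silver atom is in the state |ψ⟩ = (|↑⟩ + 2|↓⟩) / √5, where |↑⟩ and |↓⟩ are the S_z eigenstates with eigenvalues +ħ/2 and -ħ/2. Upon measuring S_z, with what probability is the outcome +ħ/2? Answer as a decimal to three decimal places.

0.200

The +ħ/2 outcome corresponds to |↑⟩. Its amplitude in |ψ⟩ is 1/√5.
P = |1|² / 5 = 1/5.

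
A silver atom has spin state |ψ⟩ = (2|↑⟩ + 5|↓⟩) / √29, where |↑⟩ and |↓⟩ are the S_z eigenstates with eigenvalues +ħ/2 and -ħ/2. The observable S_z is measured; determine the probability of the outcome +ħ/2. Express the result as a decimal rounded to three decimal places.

The +ħ/2 outcome corresponds to |↑⟩. Its amplitude in |ψ⟩ is 2/√29.
P = |2|² / 29 = 4/29.

0.138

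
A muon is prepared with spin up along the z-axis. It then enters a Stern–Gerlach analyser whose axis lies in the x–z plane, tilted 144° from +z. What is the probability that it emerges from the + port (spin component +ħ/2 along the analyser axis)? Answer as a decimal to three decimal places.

For spin-½, the probability of finding spin-up along an axis at angle θ to the initial spin direction is cos²(θ/2); spin-down is sin²(θ/2).
θ = 144°, so P = cos²(72°) ≈ 0.095.

0.095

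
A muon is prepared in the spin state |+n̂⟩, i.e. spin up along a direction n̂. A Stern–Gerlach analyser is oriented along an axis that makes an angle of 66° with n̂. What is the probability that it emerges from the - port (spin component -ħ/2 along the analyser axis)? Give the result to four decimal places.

For spin-½, the probability of finding spin-up along an axis at angle θ to the initial spin direction is cos²(θ/2); spin-down is sin²(θ/2).
θ = 66°, so P = sin²(33°) ≈ 0.2966.

0.2966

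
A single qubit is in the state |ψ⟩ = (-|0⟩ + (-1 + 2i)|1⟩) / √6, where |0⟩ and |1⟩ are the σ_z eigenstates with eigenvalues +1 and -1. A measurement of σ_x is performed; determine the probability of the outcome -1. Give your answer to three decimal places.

0.333

|-x⟩ = (|0⟩ - |1⟩)/√2, so ⟨-x|ψ⟩ = (-2i) / (√2·√6).
P = |-2i|² / 12 = 4/12.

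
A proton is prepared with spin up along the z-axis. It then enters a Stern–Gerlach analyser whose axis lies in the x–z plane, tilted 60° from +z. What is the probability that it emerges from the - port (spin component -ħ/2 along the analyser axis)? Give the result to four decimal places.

0.2500

For spin-½, the probability of finding spin-up along an axis at angle θ to the initial spin direction is cos²(θ/2); spin-down is sin²(θ/2).
θ = 60°, so P = sin²(30°) ≈ 0.2500.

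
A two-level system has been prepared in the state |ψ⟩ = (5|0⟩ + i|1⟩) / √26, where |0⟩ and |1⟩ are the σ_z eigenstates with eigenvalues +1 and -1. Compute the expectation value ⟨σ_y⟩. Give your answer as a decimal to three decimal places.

⟨σ_y⟩ = 2 Im(a* b)/(|a|²+|b|²) with a = 5, b = i.
a* b = 5i, so ⟨σ_y⟩ = 10/26.

0.385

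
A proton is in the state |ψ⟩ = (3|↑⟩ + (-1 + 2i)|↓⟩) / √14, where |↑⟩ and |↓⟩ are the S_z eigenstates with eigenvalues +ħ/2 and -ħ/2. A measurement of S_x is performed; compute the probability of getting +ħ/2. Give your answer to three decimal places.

0.286

|+x⟩ = (|↑⟩ + |↓⟩)/√2, so ⟨+x|ψ⟩ = (2 + 2i) / (√2·√14).
P = |2 + 2i|² / 28 = 8/28.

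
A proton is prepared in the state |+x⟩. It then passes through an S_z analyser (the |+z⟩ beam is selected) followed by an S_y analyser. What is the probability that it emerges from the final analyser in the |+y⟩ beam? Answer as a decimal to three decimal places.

0.250

First analyser (S_z): from |+x⟩, P(|+z⟩) = 1/2.
After stage 1 the state is |+z⟩; P(|+y⟩) = |⟨+y|+z⟩|² = 1/2.
Joint probability = 1/2 × 1/2 = 0.250.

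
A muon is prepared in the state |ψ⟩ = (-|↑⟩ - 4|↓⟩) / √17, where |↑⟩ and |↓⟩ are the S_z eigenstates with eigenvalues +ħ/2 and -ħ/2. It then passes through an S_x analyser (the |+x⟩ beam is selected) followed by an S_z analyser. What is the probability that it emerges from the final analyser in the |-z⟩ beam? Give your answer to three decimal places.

0.368

First analyser (S_x): P(|+x⟩) = |⟨+x|ψ⟩|² = 25/34.
After stage 1 the state is |+x⟩; P(|-z⟩) = |⟨-z|+x⟩|² = 1/2.
Joint probability = 25/34 × 1/2 = 0.368.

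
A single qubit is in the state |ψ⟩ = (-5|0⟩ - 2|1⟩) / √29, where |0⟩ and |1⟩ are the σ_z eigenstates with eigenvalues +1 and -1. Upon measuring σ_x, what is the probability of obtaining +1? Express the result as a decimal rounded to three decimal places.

0.845

|+x⟩ = (|0⟩ + |1⟩)/√2, so ⟨+x|ψ⟩ = (-7) / (√2·√29).
P = |-7|² / 58 = 49/58.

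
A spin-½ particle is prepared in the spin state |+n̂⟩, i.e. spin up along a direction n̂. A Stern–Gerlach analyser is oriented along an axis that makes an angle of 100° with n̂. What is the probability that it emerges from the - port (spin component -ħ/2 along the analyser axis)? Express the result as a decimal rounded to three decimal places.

For spin-½, the probability of finding spin-up along an axis at angle θ to the initial spin direction is cos²(θ/2); spin-down is sin²(θ/2).
θ = 100°, so P = sin²(50°) ≈ 0.587.

0.587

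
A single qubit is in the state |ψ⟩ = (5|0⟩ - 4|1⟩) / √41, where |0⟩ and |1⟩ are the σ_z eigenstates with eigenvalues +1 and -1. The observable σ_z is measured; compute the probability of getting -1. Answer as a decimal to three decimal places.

0.390

The -1 outcome corresponds to |1⟩. Its amplitude in |ψ⟩ is -4/√41.
P = |-4|² / 41 = 16/41.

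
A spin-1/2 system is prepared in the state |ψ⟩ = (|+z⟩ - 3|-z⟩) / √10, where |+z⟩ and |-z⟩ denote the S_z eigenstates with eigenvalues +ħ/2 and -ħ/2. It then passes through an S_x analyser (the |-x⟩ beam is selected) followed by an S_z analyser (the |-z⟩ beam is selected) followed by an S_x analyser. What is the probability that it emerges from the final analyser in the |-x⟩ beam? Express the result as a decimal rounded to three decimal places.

0.200

First analyser (S_x): P(|-x⟩) = |⟨-x|ψ⟩|² = 16/20.
After stage 1 the state is |-x⟩; P(|-z⟩) = |⟨-z|-x⟩|² = 1/2.
After stage 2 the state is |-z⟩; P(|-x⟩) = |⟨-x|-z⟩|² = 1/2.
Joint probability = 16/20 × 1/2 × 1/2 = 0.200.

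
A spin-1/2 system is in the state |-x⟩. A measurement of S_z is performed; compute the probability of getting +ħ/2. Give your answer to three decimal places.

0.500

In the S_z basis, |-x⟩ = (|+z⟩ - |-z⟩)/√2 and |+z⟩ = |+z⟩.
|⟨+z|-x⟩|² = 1/2.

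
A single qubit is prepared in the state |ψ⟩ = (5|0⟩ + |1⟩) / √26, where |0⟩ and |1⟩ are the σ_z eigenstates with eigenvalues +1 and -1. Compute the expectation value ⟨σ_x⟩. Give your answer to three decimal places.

0.385

⟨σ_x⟩ = 2 Re(a* b)/(|a|²+|b|²) with a = 5, b = 1.
a* b = 5, so ⟨σ_x⟩ = 10/26.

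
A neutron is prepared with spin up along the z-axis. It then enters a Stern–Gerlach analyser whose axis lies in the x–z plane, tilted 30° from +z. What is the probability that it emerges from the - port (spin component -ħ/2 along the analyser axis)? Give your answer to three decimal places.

For spin-½, the probability of finding spin-up along an axis at angle θ to the initial spin direction is cos²(θ/2); spin-down is sin²(θ/2).
θ = 30°, so P = sin²(15°) ≈ 0.067.

0.067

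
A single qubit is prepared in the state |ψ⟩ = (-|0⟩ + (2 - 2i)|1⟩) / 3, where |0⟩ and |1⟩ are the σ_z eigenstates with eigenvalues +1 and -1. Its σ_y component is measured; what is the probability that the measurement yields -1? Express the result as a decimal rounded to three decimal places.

0.278

|-y⟩ = (|0⟩ - i|1⟩)/√2, so ⟨-y|ψ⟩ = (1 + 2i) / (√2·3).
P = |1 + 2i|² / 18 = 5/18.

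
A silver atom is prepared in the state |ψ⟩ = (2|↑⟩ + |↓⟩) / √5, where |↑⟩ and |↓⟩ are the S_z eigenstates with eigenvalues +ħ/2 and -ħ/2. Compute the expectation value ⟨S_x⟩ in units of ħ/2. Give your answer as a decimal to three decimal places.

⟨σ_x⟩ = 2 Re(a* b)/(|a|²+|b|²) with a = 2, b = 1.
a* b = 2, so ⟨σ_x⟩ = 4/5.
⟨S_x⟩ = (ħ/2)·⟨σ_x⟩.

0.800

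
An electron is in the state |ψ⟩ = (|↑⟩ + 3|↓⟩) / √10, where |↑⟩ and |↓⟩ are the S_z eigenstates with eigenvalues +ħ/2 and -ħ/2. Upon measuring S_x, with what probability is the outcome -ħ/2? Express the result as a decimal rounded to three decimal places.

0.200

|-x⟩ = (|↑⟩ - |↓⟩)/√2, so ⟨-x|ψ⟩ = (-2) / (√2·√10).
P = |-2|² / 20 = 4/20.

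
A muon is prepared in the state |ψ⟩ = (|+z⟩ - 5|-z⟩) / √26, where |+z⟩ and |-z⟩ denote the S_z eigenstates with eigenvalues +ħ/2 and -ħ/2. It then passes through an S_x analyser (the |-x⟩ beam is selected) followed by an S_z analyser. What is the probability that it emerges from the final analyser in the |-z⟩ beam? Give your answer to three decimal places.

0.346

First analyser (S_x): P(|-x⟩) = |⟨-x|ψ⟩|² = 36/52.
After stage 1 the state is |-x⟩; P(|-z⟩) = |⟨-z|-x⟩|² = 1/2.
Joint probability = 36/52 × 1/2 = 0.346.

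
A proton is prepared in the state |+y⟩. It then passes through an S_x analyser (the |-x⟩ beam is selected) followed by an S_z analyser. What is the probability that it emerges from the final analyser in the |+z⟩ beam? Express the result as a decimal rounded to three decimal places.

First analyser (S_x): from |+y⟩, P(|-x⟩) = 1/2.
After stage 1 the state is |-x⟩; P(|+z⟩) = |⟨+z|-x⟩|² = 1/2.
Joint probability = 1/2 × 1/2 = 0.250.

0.250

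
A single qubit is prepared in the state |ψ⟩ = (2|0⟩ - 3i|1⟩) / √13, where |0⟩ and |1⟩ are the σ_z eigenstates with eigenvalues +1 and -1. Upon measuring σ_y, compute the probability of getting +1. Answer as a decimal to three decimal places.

|+y⟩ = (|0⟩ + i|1⟩)/√2, so ⟨+y|ψ⟩ = (-1) / (√2·√13).
P = |-1|² / 26 = 1/26.

0.038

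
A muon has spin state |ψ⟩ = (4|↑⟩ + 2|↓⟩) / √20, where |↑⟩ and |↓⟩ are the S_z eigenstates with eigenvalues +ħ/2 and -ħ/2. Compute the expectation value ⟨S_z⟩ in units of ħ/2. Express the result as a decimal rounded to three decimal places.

⟨σ_z⟩ = |a|² - |b|² divided by |a|²+|b|², with a, b the |↑⟩, |↓⟩ amplitudes.
= (16 - 4)/20 = 12/20.
⟨S_z⟩ = (ħ/2)·⟨σ_z⟩.

0.600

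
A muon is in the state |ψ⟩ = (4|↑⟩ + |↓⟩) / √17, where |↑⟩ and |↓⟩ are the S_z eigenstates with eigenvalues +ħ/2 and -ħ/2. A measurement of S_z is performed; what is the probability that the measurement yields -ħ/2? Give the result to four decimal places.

The -ħ/2 outcome corresponds to |↓⟩. Its amplitude in |ψ⟩ is 1/√17.
P = |1|² / 17 = 1/17.

0.0588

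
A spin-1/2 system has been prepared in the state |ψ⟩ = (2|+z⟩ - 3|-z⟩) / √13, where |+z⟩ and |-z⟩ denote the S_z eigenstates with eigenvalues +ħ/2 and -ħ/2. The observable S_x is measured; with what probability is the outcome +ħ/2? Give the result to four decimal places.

0.0385

|+x⟩ = (|+z⟩ + |-z⟩)/√2, so ⟨+x|ψ⟩ = (-1) / (√2·√13).
P = |-1|² / 26 = 1/26.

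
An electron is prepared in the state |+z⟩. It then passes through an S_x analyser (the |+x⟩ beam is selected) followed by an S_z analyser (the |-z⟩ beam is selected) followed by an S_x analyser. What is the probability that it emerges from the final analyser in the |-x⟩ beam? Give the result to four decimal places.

0.1250

First analyser (S_x): from |+z⟩, P(|+x⟩) = 1/2.
After stage 1 the state is |+x⟩; P(|-z⟩) = |⟨-z|+x⟩|² = 1/2.
After stage 2 the state is |-z⟩; P(|-x⟩) = |⟨-x|-z⟩|² = 1/2.
Joint probability = 1/2 × 1/2 × 1/2 = 0.1250.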